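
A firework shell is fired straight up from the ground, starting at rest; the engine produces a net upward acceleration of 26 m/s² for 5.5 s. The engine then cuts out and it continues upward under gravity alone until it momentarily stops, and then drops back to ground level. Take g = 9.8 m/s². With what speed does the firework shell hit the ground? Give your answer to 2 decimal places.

Phase 1 (powered ascent): v₀ = 0 m/s, a = 26 m/s².
v = v₀ + at = 0 + (26)(5.5) = 143 m/s
Δx = v₀t + ½at² = 0·5.5 + 0.5·26·5.5² = 393 m

Phase 2 (coasting upward): v₀ = 143 m/s, a = -9.8 m/s².
v = v₀ + at → t = (0 − 143) / -9.8 = 14.6 s
v² = v₀² + 2aΔx → Δx = (0² − 143²)/(2·-9.8) = 1040 m

Phase 3 (free fall): v₀ = 0 m/s, a = -9.8 m/s².
Falls 1440 m from rest: t = √(2·1440/9.8) = 17.1 s; v = g·t = 168 m/s.
Impact speed = 168 m/s

167.80 m/s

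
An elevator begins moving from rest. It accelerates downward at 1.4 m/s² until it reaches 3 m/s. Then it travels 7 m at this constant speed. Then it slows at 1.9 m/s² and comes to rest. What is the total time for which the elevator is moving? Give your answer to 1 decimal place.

Phase 1 (accelerating): v₀ = 0 m/s, a = 1.4 m/s².
v = v₀ + at → t = (3 − 0) / 1.4 = 2.14 s
v² = v₀² + 2aΔx → Δx = (3² − 0²)/(2·1.4) = 3.21 m

Phase 2 (constant speed): v₀ = 3.00 m/s, a = 0 m/s².
Constant speed: t = d/v = 7/3.00 = 2.33 s

Phase 3 (decelerating): v₀ = 3.00 m/s, a = -1.9 m/s².
v = v₀ + at → t = (0 − 3.00) / -1.9 = 1.58 s
v² = v₀² + 2aΔx → Δx = (0² − 3.00²)/(2·-1.9) = 2.37 m
Total time = 2.14 + 2.33 + 1.58 = 6.06 s

6.1 s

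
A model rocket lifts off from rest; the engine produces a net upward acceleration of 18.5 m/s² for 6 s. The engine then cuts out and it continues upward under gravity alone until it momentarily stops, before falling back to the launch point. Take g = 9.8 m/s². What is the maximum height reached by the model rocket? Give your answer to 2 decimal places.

961.62 m

Phase 1 (powered ascent): v₀ = 0 m/s, a = 18.5 m/s².
v = v₀ + at = 0 + (18.5)(6) = 111 m/s
Δx = v₀t + ½at² = 0·6 + 0.5·18.5·6² = 333 m

Phase 2 (coasting upward): v₀ = 111 m/s, a = -9.8 m/s².
v = v₀ + at → t = (0 − 111) / -9.8 = 11.3 s
v² = v₀² + 2aΔx → Δx = (0² − 111²)/(2·-9.8) = 629 m
Maximum height = 333 + 629 = 962 m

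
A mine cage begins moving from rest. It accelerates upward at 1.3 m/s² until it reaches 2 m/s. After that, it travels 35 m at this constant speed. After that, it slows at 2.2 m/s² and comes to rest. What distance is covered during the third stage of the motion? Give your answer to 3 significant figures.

Phase 1 (accelerating): v₀ = 0 m/s, a = 1.3 m/s².
v = v₀ + at → t = (2 − 0) / 1.3 = 1.54 s
v² = v₀² + 2aΔx → Δx = (2² − 0²)/(2·1.3) = 1.54 m

Phase 2 (constant speed): v₀ = 2.00 m/s, a = 0 m/s².
Constant speed: t = d/v = 35/2.00 = 17.5 s

Phase 3 (decelerating): v₀ = 2.00 m/s, a = -2.2 m/s².
v = v₀ + at → t = (0 − 2.00) / -2.2 = 0.909 s
v² = v₀² + 2aΔx → Δx = (0² − 2.00²)/(2·-2.2) = 0.909 m
Distance in phase 3 = 0.909 m

0.909 m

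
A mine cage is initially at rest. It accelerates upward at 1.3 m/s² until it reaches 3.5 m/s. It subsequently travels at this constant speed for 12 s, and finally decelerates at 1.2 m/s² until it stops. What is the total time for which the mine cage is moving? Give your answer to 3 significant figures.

Phase 1 (accelerating): v₀ = 0 m/s, a = 1.3 m/s².
v = v₀ + at → t = (3.5 − 0) / 1.3 = 2.69 s
v² = v₀² + 2aΔx → Δx = (3.5² − 0²)/(2·1.3) = 4.71 m

Phase 2 (constant speed): v₀ = 3.50 m/s, a = 0 m/s².
v = v₀ + at = 3.50 + (0)(12) = 3.50 m/s
Δx = v₀t + ½at² = 3.50·12 + 0.5·0·12² = 42.0 m

Phase 3 (decelerating): v₀ = 3.50 m/s, a = -1.2 m/s².
v = v₀ + at → t = (0 − 3.50) / -1.2 = 2.92 s
v² = v₀² + 2aΔx → Δx = (0² − 3.50²)/(2·-1.2) = 5.10 m
Total time = 2.69 + 12.0 + 2.92 = 17.6 s

17.6 s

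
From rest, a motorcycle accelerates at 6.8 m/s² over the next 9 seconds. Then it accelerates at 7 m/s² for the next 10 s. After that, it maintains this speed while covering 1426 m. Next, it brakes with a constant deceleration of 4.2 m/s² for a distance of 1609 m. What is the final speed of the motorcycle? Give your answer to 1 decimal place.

Phase 1 (accelerating): v₀ = 0 m/s, a = 6.8 m/s².
v = v₀ + at = 0 + (6.8)(9) = 61.2 m/s
Δx = v₀t + ½at² = 0·9 + 0.5·6.8·9² = 275 m

Phase 2 (accelerating): v₀ = 61.2 m/s, a = 7 m/s².
v = v₀ + at = 61.2 + (7)(10) = 131 m/s
Δx = v₀t + ½at² = 61.2·10 + 0.5·7·10² = 962 m

Phase 3 (constant speed): v₀ = 131 m/s, a = 0 m/s².
Constant speed: t = d/v = 1426/131 = 10.9 s

Phase 4 (decelerating): v₀ = 131 m/s, a = -4.2 m/s².
v² = v₀² + 2aΔx = 131² + 2·-4.2·1609 = 3700 → v = 60.8 m/s
t = (v − v₀)/a = (60.8 − 131)/-4.2 = 16.8 s
Final speed = 60.8 m/s

60.8 m/s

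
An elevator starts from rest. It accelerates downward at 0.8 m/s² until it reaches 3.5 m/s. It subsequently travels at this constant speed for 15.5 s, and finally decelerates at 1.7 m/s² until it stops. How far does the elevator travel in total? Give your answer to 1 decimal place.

Phase 1 (accelerating): v₀ = 0 m/s, a = 0.8 m/s².
v = v₀ + at → t = (3.5 − 0) / 0.8 = 4.38 s
v² = v₀² + 2aΔx → Δx = (3.5² − 0²)/(2·0.8) = 7.66 m

Phase 2 (constant speed): v₀ = 3.50 m/s, a = 0 m/s².
v = v₀ + at = 3.50 + (0)(15.5) = 3.50 m/s
Δx = v₀t + ½at² = 3.50·15.5 + 0.5·0·15.5² = 54.2 m

Phase 3 (decelerating): v₀ = 3.50 m/s, a = -1.7 m/s².
v = v₀ + at → t = (0 − 3.50) / -1.7 = 2.06 s
v² = v₀² + 2aΔx → Δx = (0² − 3.50²)/(2·-1.7) = 3.60 m
Total distance = 7.66 + 54.2 + 3.60 = 65.5 m

65.5 m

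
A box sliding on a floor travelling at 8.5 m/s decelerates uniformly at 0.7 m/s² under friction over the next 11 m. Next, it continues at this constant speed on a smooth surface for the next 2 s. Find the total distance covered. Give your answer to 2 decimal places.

Phase 1 (decelerating): v₀ = 8.50 m/s, a = -0.7 m/s².
v² = v₀² + 2aΔx = 8.50² + 2·-0.7·11 = 56.9 → v = 7.54 m/s
t = (v − v₀)/a = (7.54 − 8.50)/-0.7 = 1.37 s

Phase 2 (constant speed): v₀ = 7.54 m/s, a = 0 m/s².
v = v₀ + at = 7.54 + (0)(2) = 7.54 m/s
Δx = v₀t + ½at² = 7.54·2 + 0.5·0·2² = 15.1 m
Total distance = 11.0 + 15.1 = 26.1 m

26.08 m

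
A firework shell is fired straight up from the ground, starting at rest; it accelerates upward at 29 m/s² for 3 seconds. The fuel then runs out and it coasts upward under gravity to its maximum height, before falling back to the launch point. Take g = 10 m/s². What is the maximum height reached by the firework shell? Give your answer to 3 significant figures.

Phase 1 (powered ascent): v₀ = 0 m/s, a = 29 m/s².
v = v₀ + at = 0 + (29)(3) = 87.0 m/s
Δx = v₀t + ½at² = 0·3 + 0.5·29·3² = 130 m

Phase 2 (coasting upward): v₀ = 87.0 m/s, a = -10 m/s².
v = v₀ + at → t = (0 − 87.0) / -10 = 8.70 s
v² = v₀² + 2aΔx → Δx = (0² − 87.0²)/(2·-10) = 378 m
Maximum height = 130 + 378 = 509 m

509 m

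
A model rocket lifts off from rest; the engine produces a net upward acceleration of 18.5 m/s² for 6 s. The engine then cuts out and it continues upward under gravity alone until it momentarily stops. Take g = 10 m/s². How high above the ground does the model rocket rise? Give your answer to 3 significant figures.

949 m

Phase 1 (powered ascent): v₀ = 0 m/s, a = 18.5 m/s².
v = v₀ + at = 0 + (18.5)(6) = 111 m/s
Δx = v₀t + ½at² = 0·6 + 0.5·18.5·6² = 333 m

Phase 2 (coasting upward): v₀ = 111 m/s, a = -10 m/s².
v = v₀ + at → t = (0 − 111) / -10 = 11.1 s
v² = v₀² + 2aΔx → Δx = (0² − 111²)/(2·-10) = 616 m
Maximum height = 333 + 616 = 949 m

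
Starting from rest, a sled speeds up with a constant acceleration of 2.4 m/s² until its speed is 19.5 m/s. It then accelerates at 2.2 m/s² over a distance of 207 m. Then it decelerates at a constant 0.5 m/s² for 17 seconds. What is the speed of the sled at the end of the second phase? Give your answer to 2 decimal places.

Phase 1 (accelerating): v₀ = 0 m/s, a = 2.4 m/s².
v = v₀ + at → t = (19.5 − 0) / 2.4 = 8.12 s
v² = v₀² + 2aΔx → Δx = (19.5² − 0²)/(2·2.4) = 79.2 m

Phase 2 (accelerating): v₀ = 19.5 m/s, a = 2.2 m/s².
v² = v₀² + 2aΔx = 19.5² + 2·2.2·207 = 1290 → v = 35.9 m/s
t = (v − v₀)/a = (35.9 − 19.5)/2.2 = 7.47 s
Speed at end of phase 2 = 35.9 m/s

35.93 m/s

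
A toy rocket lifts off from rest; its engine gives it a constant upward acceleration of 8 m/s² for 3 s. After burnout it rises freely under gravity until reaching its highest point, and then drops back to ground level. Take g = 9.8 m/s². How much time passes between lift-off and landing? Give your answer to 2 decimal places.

Phase 1 (powered ascent): v₀ = 0 m/s, a = 8 m/s².
v = v₀ + at = 0 + (8)(3) = 24.0 m/s
Δx = v₀t + ½at² = 0·3 + 0.5·8·3² = 36.0 m

Phase 2 (coasting upward): v₀ = 24.0 m/s, a = -9.8 m/s².
v = v₀ + at → t = (0 − 24.0) / -9.8 = 2.45 s
v² = v₀² + 2aΔx → Δx = (0² − 24.0²)/(2·-9.8) = 29.4 m

Phase 3 (free fall): v₀ = 0 m/s, a = -9.8 m/s².
Falls 65.4 m from rest: t = √(2·65.4/9.8) = 3.65 s; v = g·t = 35.8 m/s.
Total time = 3.00 + 2.45 + 3.65 = 9.10 s

9.10 s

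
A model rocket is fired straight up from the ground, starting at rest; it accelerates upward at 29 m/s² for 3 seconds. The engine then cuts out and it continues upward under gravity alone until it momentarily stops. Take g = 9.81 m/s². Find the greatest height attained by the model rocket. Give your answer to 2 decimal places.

Phase 1 (powered ascent): v₀ = 0 m/s, a = 29 m/s².
v = v₀ + at = 0 + (29)(3) = 87.0 m/s
Δx = v₀t + ½at² = 0·3 + 0.5·29·3² = 130 m

Phase 2 (coasting upward): v₀ = 87.0 m/s, a = -9.81 m/s².
v = v₀ + at → t = (0 − 87.0) / -9.81 = 8.87 s
v² = v₀² + 2aΔx → Δx = (0² − 87.0²)/(2·-9.81) = 386 m
Maximum height = 130 + 386 = 516 m

516.28 m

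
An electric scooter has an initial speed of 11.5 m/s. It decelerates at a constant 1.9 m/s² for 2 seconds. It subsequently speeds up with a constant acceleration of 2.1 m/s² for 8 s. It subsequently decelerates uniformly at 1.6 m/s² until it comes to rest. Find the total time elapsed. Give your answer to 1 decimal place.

25.3 s

Phase 1 (decelerating): v₀ = 11.5 m/s, a = -1.9 m/s².
v = v₀ + at = 11.5 + (-1.9)(2) = 7.70 m/s
Δx = v₀t + ½at² = 11.5·2 + 0.5·-1.9·2² = 19.2 m

Phase 2 (accelerating): v₀ = 7.70 m/s, a = 2.1 m/s².
v = v₀ + at = 7.70 + (2.1)(8) = 24.5 m/s
Δx = v₀t + ½at² = 7.70·8 + 0.5·2.1·8² = 129 m

Phase 3 (decelerating): v₀ = 24.5 m/s, a = -1.6 m/s².
v = v₀ + at → t = (0 − 24.5) / -1.6 = 15.3 s
v² = v₀² + 2aΔx → Δx = (0² − 24.5²)/(2·-1.6) = 188 m
Total time = 2.00 + 8.00 + 15.3 = 25.3 s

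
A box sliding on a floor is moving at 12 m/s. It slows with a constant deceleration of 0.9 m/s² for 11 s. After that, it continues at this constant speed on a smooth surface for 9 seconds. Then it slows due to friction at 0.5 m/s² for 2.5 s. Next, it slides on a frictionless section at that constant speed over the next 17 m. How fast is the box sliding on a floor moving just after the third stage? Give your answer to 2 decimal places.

Phase 1 (decelerating): v₀ = 12.0 m/s, a = -0.9 m/s².
v = v₀ + at = 12.0 + (-0.9)(11) = 2.10 m/s
Δx = v₀t + ½at² = 12.0·11 + 0.5·-0.9·11² = 77.5 m

Phase 2 (constant speed): v₀ = 2.10 m/s, a = 0 m/s².
v = v₀ + at = 2.10 + (0)(9) = 2.10 m/s
Δx = v₀t + ½at² = 2.10·9 + 0.5·0·9² = 18.9 m

Phase 3 (decelerating): v₀ = 2.10 m/s, a = -0.5 m/s².
v = v₀ + at = 2.10 + (-0.5)(2.5) = 0.850 m/s
Δx = v₀t + ½at² = 2.10·2.5 + 0.5·-0.5·2.5² = 3.69 m
Speed at end of phase 3 = 0.850 m/s

0.85 m/s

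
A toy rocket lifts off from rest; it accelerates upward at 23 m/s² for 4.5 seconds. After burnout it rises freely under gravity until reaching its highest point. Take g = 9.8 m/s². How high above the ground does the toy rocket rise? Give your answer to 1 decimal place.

779.4 m

Phase 1 (powered ascent): v₀ = 0 m/s, a = 23 m/s².
v = v₀ + at = 0 + (23)(4.5) = 104 m/s
Δx = v₀t + ½at² = 0·4.5 + 0.5·23·4.5² = 233 m

Phase 2 (coasting upward): v₀ = 104 m/s, a = -9.8 m/s².
v = v₀ + at → t = (0 − 104) / -9.8 = 10.6 s
v² = v₀² + 2aΔx → Δx = (0² − 104²)/(2·-9.8) = 547 m
Maximum height = 233 + 547 = 779 m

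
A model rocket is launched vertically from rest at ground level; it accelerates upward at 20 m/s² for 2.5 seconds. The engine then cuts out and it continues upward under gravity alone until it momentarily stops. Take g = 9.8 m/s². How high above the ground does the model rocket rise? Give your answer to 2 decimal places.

Phase 1 (powered ascent): v₀ = 0 m/s, a = 20 m/s².
v = v₀ + at = 0 + (20)(2.5) = 50.0 m/s
Δx = v₀t + ½at² = 0·2.5 + 0.5·20·2.5² = 62.5 m

Phase 2 (coasting upward): v₀ = 50.0 m/s, a = -9.8 m/s².
v = v₀ + at → t = (0 − 50.0) / -9.8 = 5.10 s
v² = v₀² + 2aΔx → Δx = (0² − 50.0²)/(2·-9.8) = 128 m
Maximum height = 62.5 + 128 = 190 m

190.05 m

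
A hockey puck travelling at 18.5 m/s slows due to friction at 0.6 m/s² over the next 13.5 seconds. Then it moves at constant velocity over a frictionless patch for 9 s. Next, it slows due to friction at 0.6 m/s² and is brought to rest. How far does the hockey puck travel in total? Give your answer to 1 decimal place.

378.8 m

Phase 1 (decelerating): v₀ = 18.5 m/s, a = -0.6 m/s².
v = v₀ + at = 18.5 + (-0.6)(13.5) = 10.4 m/s
Δx = v₀t + ½at² = 18.5·13.5 + 0.5·-0.6·13.5² = 195 m

Phase 2 (constant speed): v₀ = 10.4 m/s, a = 0 m/s².
v = v₀ + at = 10.4 + (0)(9) = 10.4 m/s
Δx = v₀t + ½at² = 10.4·9 + 0.5·0·9² = 93.6 m

Phase 3 (decelerating): v₀ = 10.4 m/s, a = -0.6 m/s².
v = v₀ + at → t = (0 − 10.4) / -0.6 = 17.3 s
v² = v₀² + 2aΔx → Δx = (0² − 10.4²)/(2·-0.6) = 90.1 m
Total distance = 195 + 93.6 + 90.1 = 379 m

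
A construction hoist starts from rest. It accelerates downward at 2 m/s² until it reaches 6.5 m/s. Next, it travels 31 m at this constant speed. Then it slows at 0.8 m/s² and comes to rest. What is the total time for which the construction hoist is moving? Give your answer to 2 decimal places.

Phase 1 (accelerating): v₀ = 0 m/s, a = 2 m/s².
v = v₀ + at → t = (6.5 − 0) / 2 = 3.25 s
v² = v₀² + 2aΔx → Δx = (6.5² − 0²)/(2·2) = 10.6 m

Phase 2 (constant speed): v₀ = 6.50 m/s, a = 0 m/s².
Constant speed: t = d/v = 31/6.50 = 4.77 s

Phase 3 (decelerating): v₀ = 6.50 m/s, a = -0.8 m/s².
v = v₀ + at → t = (0 − 6.50) / -0.8 = 8.12 s
v² = v₀² + 2aΔx → Δx = (0² − 6.50²)/(2·-0.8) = 26.4 m
Total time = 3.25 + 4.77 + 8.12 = 16.1 s

16.14 s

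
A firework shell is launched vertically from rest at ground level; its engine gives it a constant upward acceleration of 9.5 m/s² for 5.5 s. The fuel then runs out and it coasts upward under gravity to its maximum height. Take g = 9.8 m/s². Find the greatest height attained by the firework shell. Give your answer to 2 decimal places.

Phase 1 (powered ascent): v₀ = 0 m/s, a = 9.5 m/s².
v = v₀ + at = 0 + (9.5)(5.5) = 52.2 m/s
Δx = v₀t + ½at² = 0·5.5 + 0.5·9.5·5.5² = 144 m

Phase 2 (coasting upward): v₀ = 52.2 m/s, a = -9.8 m/s².
v = v₀ + at → t = (0 − 52.2) / -9.8 = 5.33 s
v² = v₀² + 2aΔx → Δx = (0² − 52.2²)/(2·-9.8) = 139 m
Maximum height = 144 + 139 = 283 m

282.98 m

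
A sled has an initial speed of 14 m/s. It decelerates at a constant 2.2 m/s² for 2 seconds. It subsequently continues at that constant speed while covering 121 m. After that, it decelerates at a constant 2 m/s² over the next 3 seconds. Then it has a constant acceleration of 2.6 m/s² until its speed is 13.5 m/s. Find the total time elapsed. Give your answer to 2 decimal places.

21.41 s

Phase 1 (decelerating): v₀ = 14.0 m/s, a = -2.2 m/s².
v = v₀ + at = 14.0 + (-2.2)(2) = 9.60 m/s
Δx = v₀t + ½at² = 14.0·2 + 0.5·-2.2·2² = 23.6 m

Phase 2 (constant speed): v₀ = 9.60 m/s, a = 0 m/s².
Constant speed: t = d/v = 121/9.60 = 12.6 s

Phase 3 (decelerating): v₀ = 9.60 m/s, a = -2 m/s².
v = v₀ + at = 9.60 + (-2)(3) = 3.60 m/s
Δx = v₀t + ½at² = 9.60·3 + 0.5·-2·3² = 19.8 m

Phase 4 (accelerating): v₀ = 3.60 m/s, a = 2.6 m/s².
v = v₀ + at → t = (13.5 − 3.60) / 2.6 = 3.81 s
v² = v₀² + 2aΔx → Δx = (13.5² − 3.60²)/(2·2.6) = 32.6 m
Total time = 2.00 + 12.6 + 3.00 + 3.81 = 21.4 s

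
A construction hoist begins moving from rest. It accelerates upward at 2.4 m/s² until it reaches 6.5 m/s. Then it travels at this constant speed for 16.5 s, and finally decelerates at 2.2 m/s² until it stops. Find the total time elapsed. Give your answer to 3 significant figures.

Phase 1 (accelerating): v₀ = 0 m/s, a = 2.4 m/s².
v = v₀ + at → t = (6.5 − 0) / 2.4 = 2.71 s
v² = v₀² + 2aΔx → Δx = (6.5² − 0²)/(2·2.4) = 8.80 m

Phase 2 (constant speed): v₀ = 6.50 m/s, a = 0 m/s².
v = v₀ + at = 6.50 + (0)(16.5) = 6.50 m/s
Δx = v₀t + ½at² = 6.50·16.5 + 0.5·0·16.5² = 107 m

Phase 3 (decelerating): v₀ = 6.50 m/s, a = -2.2 m/s².
v = v₀ + at → t = (0 − 6.50) / -2.2 = 2.95 s
v² = v₀² + 2aΔx → Δx = (0² − 6.50²)/(2·-2.2) = 9.60 m
Total time = 2.71 + 16.5 + 2.95 = 22.2 s

22.2 s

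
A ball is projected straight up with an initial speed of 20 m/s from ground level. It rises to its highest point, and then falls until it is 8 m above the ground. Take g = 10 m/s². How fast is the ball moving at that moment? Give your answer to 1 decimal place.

15.5 m/s

Phase 1 (rising): v₀ = 20.0 m/s, a = -10 m/s².
v = v₀ + at → t = (0 − 20.0) / -10 = 2.00 s
v² = v₀² + 2aΔx → Δx = (0² − 20.0²)/(2·-10) = 20.0 m

Phase 2 (falling): v₀ = 0 m/s, a = -10 m/s².
Falls 12.0 m from rest: t = √(2·12.0/10) = 1.55 s; v = g·t = 15.5 m/s.
Final speed = 15.5 m/s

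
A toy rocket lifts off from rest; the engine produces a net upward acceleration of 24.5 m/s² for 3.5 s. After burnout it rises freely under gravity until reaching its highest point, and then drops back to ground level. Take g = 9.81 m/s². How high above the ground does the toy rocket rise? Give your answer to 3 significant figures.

Phase 1 (powered ascent): v₀ = 0 m/s, a = 24.5 m/s².
v = v₀ + at = 0 + (24.5)(3.5) = 85.8 m/s
Δx = v₀t + ½at² = 0·3.5 + 0.5·24.5·3.5² = 150 m

Phase 2 (coasting upward): v₀ = 85.8 m/s, a = -9.81 m/s².
v = v₀ + at → t = (0 − 85.8) / -9.81 = 8.74 s
v² = v₀² + 2aΔx → Δx = (0² − 85.8²)/(2·-9.81) = 375 m
Maximum height = 150 + 375 = 525 m

525 m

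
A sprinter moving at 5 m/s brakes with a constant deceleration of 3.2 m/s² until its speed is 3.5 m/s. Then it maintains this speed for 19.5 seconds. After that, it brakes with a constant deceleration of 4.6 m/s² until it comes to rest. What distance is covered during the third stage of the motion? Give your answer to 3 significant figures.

1.33 m

Phase 1 (decelerating): v₀ = 5.00 m/s, a = -3.2 m/s².
v = v₀ + at → t = (3.5 − 5.00) / -3.2 = 0.469 s
v² = v₀² + 2aΔx → Δx = (3.5² − 5.00²)/(2·-3.2) = 1.99 m

Phase 2 (constant speed): v₀ = 3.50 m/s, a = 0 m/s².
v = v₀ + at = 3.50 + (0)(19.5) = 3.50 m/s
Δx = v₀t + ½at² = 3.50·19.5 + 0.5·0·19.5² = 68.2 m

Phase 3 (decelerating): v₀ = 3.50 m/s, a = -4.6 m/s².
v = v₀ + at → t = (0 − 3.50) / -4.6 = 0.761 s
v² = v₀² + 2aΔx → Δx = (0² − 3.50²)/(2·-4.6) = 1.33 m
Distance in phase 3 = 1.33 m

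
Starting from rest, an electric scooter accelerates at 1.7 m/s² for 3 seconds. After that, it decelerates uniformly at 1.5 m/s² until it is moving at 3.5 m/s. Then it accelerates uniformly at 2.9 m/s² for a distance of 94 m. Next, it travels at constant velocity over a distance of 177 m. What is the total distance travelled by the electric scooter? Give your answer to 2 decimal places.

283.24 m

Phase 1 (accelerating): v₀ = 0 m/s, a = 1.7 m/s².
v = v₀ + at = 0 + (1.7)(3) = 5.10 m/s
Δx = v₀t + ½at² = 0·3 + 0.5·1.7·3² = 7.65 m

Phase 2 (decelerating): v₀ = 5.10 m/s, a = -1.5 m/s².
v = v₀ + at → t = (3.5 − 5.10) / -1.5 = 1.07 s
v² = v₀² + 2aΔx → Δx = (3.5² − 5.10²)/(2·-1.5) = 4.59 m

Phase 3 (accelerating): v₀ = 3.50 m/s, a = 2.9 m/s².
v² = v₀² + 2aΔx = 3.50² + 2·2.9·94 = 557 → v = 23.6 m/s
t = (v − v₀)/a = (23.6 − 3.50)/2.9 = 6.93 s

Phase 4 (constant speed): v₀ = 23.6 m/s, a = 0 m/s².
Constant speed: t = d/v = 177/23.6 = 7.50 s
Total distance = 7.65 + 4.59 + 94.0 + 177 = 283 m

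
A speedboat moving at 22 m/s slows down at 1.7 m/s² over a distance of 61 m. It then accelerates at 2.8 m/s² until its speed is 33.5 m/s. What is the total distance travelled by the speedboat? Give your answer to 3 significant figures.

212 m

Phase 1 (decelerating): v₀ = 22.0 m/s, a = -1.7 m/s².
v² = v₀² + 2aΔx = 22.0² + 2·-1.7·61 = 277 → v = 16.6 m/s
t = (v − v₀)/a = (16.6 − 22.0)/-1.7 = 3.16 s

Phase 2 (accelerating): v₀ = 16.6 m/s, a = 2.8 m/s².
v = v₀ + at → t = (33.5 − 16.6) / 2.8 = 6.02 s
v² = v₀² + 2aΔx → Δx = (33.5² − 16.6²)/(2·2.8) = 151 m
Total distance = 61.0 + 151 = 212 m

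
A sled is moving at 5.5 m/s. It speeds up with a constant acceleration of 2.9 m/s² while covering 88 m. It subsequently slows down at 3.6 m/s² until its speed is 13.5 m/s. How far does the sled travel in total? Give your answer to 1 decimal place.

Phase 1 (accelerating): v₀ = 5.50 m/s, a = 2.9 m/s².
v² = v₀² + 2aΔx = 5.50² + 2·2.9·88 = 541 → v = 23.3 m/s
t = (v − v₀)/a = (23.3 − 5.50)/2.9 = 6.12 s

Phase 2 (decelerating): v₀ = 23.3 m/s, a = -3.6 m/s².
v = v₀ + at → t = (13.5 − 23.3) / -3.6 = 2.71 s
v² = v₀² + 2aΔx → Δx = (13.5² − 23.3²)/(2·-3.6) = 49.8 m
Total distance = 88.0 + 49.8 = 138 m

137.8 m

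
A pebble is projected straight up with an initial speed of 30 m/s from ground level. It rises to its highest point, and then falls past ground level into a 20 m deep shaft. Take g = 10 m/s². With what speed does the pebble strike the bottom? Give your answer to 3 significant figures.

36.1 m/s

Phase 1 (rising): v₀ = 30.0 m/s, a = -10 m/s².
v = v₀ + at → t = (0 − 30.0) / -10 = 3.00 s
v² = v₀² + 2aΔx → Δx = (0² − 30.0²)/(2·-10) = 45.0 m

Phase 2 (falling): v₀ = 0 m/s, a = -10 m/s².
Falls 65.0 m from rest: t = √(2·65.0/10) = 3.61 s; v = g·t = 36.1 m/s.
Final speed = 36.1 m/s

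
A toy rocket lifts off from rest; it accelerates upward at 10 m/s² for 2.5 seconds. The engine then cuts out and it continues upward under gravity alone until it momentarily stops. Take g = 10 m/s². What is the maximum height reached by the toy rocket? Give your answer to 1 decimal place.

Phase 1 (powered ascent): v₀ = 0 m/s, a = 10 m/s².
v = v₀ + at = 0 + (10)(2.5) = 25.0 m/s
Δx = v₀t + ½at² = 0·2.5 + 0.5·10·2.5² = 31.2 m

Phase 2 (coasting upward): v₀ = 25.0 m/s, a = -10 m/s².
v = v₀ + at → t = (0 − 25.0) / -10 = 2.50 s
v² = v₀² + 2aΔx → Δx = (0² − 25.0²)/(2·-10) = 31.2 m
Maximum height = 31.2 + 31.2 = 62.5 m

62.5 m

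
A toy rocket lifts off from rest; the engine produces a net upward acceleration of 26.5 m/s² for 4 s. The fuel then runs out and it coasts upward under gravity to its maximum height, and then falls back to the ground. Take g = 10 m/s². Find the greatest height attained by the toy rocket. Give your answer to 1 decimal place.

773.8 m

Phase 1 (powered ascent): v₀ = 0 m/s, a = 26.5 m/s².
v = v₀ + at = 0 + (26.5)(4) = 106 m/s
Δx = v₀t + ½at² = 0·4 + 0.5·26.5·4² = 212 m

Phase 2 (coasting upward): v₀ = 106 m/s, a = -10 m/s².
v = v₀ + at → t = (0 − 106) / -10 = 10.6 s
v² = v₀² + 2aΔx → Δx = (0² − 106²)/(2·-10) = 562 m
Maximum height = 212 + 562 = 774 m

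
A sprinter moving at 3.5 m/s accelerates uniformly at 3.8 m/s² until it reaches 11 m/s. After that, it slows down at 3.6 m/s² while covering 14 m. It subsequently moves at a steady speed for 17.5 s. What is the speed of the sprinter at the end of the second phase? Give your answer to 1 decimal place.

Phase 1 (accelerating): v₀ = 3.50 m/s, a = 3.8 m/s².
v = v₀ + at → t = (11 − 3.50) / 3.8 = 1.97 s
v² = v₀² + 2aΔx → Δx = (11² − 3.50²)/(2·3.8) = 14.3 m

Phase 2 (decelerating): v₀ = 11.0 m/s, a = -3.6 m/s².
v² = v₀² + 2aΔx = 11.0² + 2·-3.6·14 = 20.2 → v = 4.49 m/s
t = (v − v₀)/a = (4.49 − 11.0)/-3.6 = 1.81 s
Speed at end of phase 2 = 4.49 m/s

4.5 m/s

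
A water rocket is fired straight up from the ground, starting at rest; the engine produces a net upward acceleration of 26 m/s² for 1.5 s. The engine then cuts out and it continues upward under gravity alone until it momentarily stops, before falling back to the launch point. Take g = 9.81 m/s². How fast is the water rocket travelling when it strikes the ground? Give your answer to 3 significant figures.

45.8 m/s

Phase 1 (powered ascent): v₀ = 0 m/s, a = 26 m/s².
v = v₀ + at = 0 + (26)(1.5) = 39.0 m/s
Δx = v₀t + ½at² = 0·1.5 + 0.5·26·1.5² = 29.2 m

Phase 2 (coasting upward): v₀ = 39.0 m/s, a = -9.81 m/s².
v = v₀ + at → t = (0 − 39.0) / -9.81 = 3.98 s
v² = v₀² + 2aΔx → Δx = (0² − 39.0²)/(2·-9.81) = 77.5 m

Phase 3 (free fall): v₀ = 0 m/s, a = -9.81 m/s².
Falls 107 m from rest: t = √(2·107/9.81) = 4.67 s; v = g·t = 45.8 m/s.
Impact speed = 45.8 m/s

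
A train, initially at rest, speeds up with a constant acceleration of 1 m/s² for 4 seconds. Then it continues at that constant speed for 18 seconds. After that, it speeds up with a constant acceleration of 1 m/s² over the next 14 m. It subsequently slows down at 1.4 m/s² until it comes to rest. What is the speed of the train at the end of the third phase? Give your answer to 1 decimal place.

6.6 m/s

Phase 1 (accelerating): v₀ = 0 m/s, a = 1 m/s².
v = v₀ + at = 0 + (1)(4) = 4.00 m/s
Δx = v₀t + ½at² = 0·4 + 0.5·1·4² = 8.00 m

Phase 2 (constant speed): v₀ = 4.00 m/s, a = 0 m/s².
v = v₀ + at = 4.00 + (0)(18) = 4.00 m/s
Δx = v₀t + ½at² = 4.00·18 + 0.5·0·18² = 72.0 m

Phase 3 (accelerating): v₀ = 4.00 m/s, a = 1 m/s².
v² = v₀² + 2aΔx = 4.00² + 2·1·14 = 44.0 → v = 6.63 m/s
t = (v − v₀)/a = (6.63 − 4.00)/1 = 2.63 s
Speed at end of phase 3 = 6.63 m/s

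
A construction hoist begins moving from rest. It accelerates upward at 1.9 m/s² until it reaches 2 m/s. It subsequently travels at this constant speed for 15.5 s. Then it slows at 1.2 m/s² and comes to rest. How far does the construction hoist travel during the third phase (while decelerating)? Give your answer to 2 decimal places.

Phase 1 (accelerating): v₀ = 0 m/s, a = 1.9 m/s².
v = v₀ + at → t = (2 − 0) / 1.9 = 1.05 s
v² = v₀² + 2aΔx → Δx = (2² − 0²)/(2·1.9) = 1.05 m

Phase 2 (constant speed): v₀ = 2.00 m/s, a = 0 m/s².
v = v₀ + at = 2.00 + (0)(15.5) = 2.00 m/s
Δx = v₀t + ½at² = 2.00·15.5 + 0.5·0·15.5² = 31.0 m

Phase 3 (decelerating): v₀ = 2.00 m/s, a = -1.2 m/s².
v = v₀ + at → t = (0 − 2.00) / -1.2 = 1.67 s
v² = v₀² + 2aΔx → Δx = (0² − 2.00²)/(2·-1.2) = 1.67 m
Distance in phase 3 = 1.67 m

1.67 m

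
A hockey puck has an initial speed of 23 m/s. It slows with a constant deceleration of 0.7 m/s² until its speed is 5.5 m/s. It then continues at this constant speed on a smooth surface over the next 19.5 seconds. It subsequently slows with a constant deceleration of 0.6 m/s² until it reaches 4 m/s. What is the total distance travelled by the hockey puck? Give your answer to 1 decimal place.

475.4 m

Phase 1 (decelerating): v₀ = 23.0 m/s, a = -0.7 m/s².
v = v₀ + at → t = (5.5 − 23.0) / -0.7 = 25.0 s
v² = v₀² + 2aΔx → Δx = (5.5² − 23.0²)/(2·-0.7) = 356 m

Phase 2 (constant speed): v₀ = 5.50 m/s, a = 0 m/s².
v = v₀ + at = 5.50 + (0)(19.5) = 5.50 m/s
Δx = v₀t + ½at² = 5.50·19.5 + 0.5·0·19.5² = 107 m

Phase 3 (decelerating): v₀ = 5.50 m/s, a = -0.6 m/s².
v = v₀ + at → t = (4 − 5.50) / -0.6 = 2.50 s
v² = v₀² + 2aΔx → Δx = (4² − 5.50²)/(2·-0.6) = 11.9 m
Total distance = 356 + 107 + 11.9 = 475 m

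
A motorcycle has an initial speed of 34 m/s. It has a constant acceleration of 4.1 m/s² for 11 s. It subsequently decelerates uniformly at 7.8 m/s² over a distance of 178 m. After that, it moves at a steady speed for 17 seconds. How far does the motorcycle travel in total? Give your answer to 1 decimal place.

Phase 1 (accelerating): v₀ = 34.0 m/s, a = 4.1 m/s².
v = v₀ + at = 34.0 + (4.1)(11) = 79.1 m/s
Δx = v₀t + ½at² = 34.0·11 + 0.5·4.1·11² = 622 m

Phase 2 (decelerating): v₀ = 79.1 m/s, a = -7.8 m/s².
v² = v₀² + 2aΔx = 79.1² + 2·-7.8·178 = 3480 → v = 59.0 m/s
t = (v − v₀)/a = (59.0 − 79.1)/-7.8 = 2.58 s

Phase 3 (constant speed): v₀ = 59.0 m/s, a = 0 m/s².
v = v₀ + at = 59.0 + (0)(17) = 59.0 m/s
Δx = v₀t + ½at² = 59.0·17 + 0.5·0·17² = 1000 m
Total distance = 622 + 178 + 1000 = 1800 m

1802.9 m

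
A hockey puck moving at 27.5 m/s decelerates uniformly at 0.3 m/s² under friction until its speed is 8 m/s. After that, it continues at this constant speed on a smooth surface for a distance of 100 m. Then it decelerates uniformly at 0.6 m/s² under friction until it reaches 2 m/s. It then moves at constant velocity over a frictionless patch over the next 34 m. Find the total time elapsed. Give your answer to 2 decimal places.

104.50 s

Phase 1 (decelerating): v₀ = 27.5 m/s, a = -0.3 m/s².
v = v₀ + at → t = (8 − 27.5) / -0.3 = 65.0 s
v² = v₀² + 2aΔx → Δx = (8² − 27.5²)/(2·-0.3) = 1150 m

Phase 2 (constant speed): v₀ = 8.00 m/s, a = 0 m/s².
Constant speed: t = d/v = 100/8.00 = 12.5 s

Phase 3 (decelerating): v₀ = 8.00 m/s, a = -0.6 m/s².
v = v₀ + at → t = (2 − 8.00) / -0.6 = 10.0 s
v² = v₀² + 2aΔx → Δx = (2² − 8.00²)/(2·-0.6) = 50.0 m

Phase 4 (constant speed): v₀ = 2.00 m/s, a = 0 m/s².
Constant speed: t = d/v = 34/2.00 = 17.0 s
Total time = 65.0 + 12.5 + 10.0 + 17.0 = 104 s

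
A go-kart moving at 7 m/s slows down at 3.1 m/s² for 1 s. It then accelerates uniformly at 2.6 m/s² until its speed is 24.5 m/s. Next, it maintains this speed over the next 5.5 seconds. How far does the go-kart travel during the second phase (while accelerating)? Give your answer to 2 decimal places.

Phase 1 (decelerating): v₀ = 7.00 m/s, a = -3.1 m/s².
v = v₀ + at = 7.00 + (-3.1)(1) = 3.90 m/s
Δx = v₀t + ½at² = 7.00·1 + 0.5·-3.1·1² = 5.45 m

Phase 2 (accelerating): v₀ = 3.90 m/s, a = 2.6 m/s².
v = v₀ + at → t = (24.5 − 3.90) / 2.6 = 7.92 s
v² = v₀² + 2aΔx → Δx = (24.5² − 3.90²)/(2·2.6) = 113 m
Distance in phase 2 = 113 m

112.51 m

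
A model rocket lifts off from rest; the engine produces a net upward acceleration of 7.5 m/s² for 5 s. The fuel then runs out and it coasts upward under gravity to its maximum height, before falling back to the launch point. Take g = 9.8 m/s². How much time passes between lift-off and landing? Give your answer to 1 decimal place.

Phase 1 (powered ascent): v₀ = 0 m/s, a = 7.5 m/s².
v = v₀ + at = 0 + (7.5)(5) = 37.5 m/s
Δx = v₀t + ½at² = 0·5 + 0.5·7.5·5² = 93.8 m

Phase 2 (coasting upward): v₀ = 37.5 m/s, a = -9.8 m/s².
v = v₀ + at → t = (0 − 37.5) / -9.8 = 3.83 s
v² = v₀² + 2aΔx → Δx = (0² − 37.5²)/(2·-9.8) = 71.7 m

Phase 3 (free fall): v₀ = 0 m/s, a = -9.8 m/s².
Falls 165 m from rest: t = √(2·165/9.8) = 5.81 s; v = g·t = 57.0 m/s.
Total time = 5.00 + 3.83 + 5.81 = 14.6 s

14.6 s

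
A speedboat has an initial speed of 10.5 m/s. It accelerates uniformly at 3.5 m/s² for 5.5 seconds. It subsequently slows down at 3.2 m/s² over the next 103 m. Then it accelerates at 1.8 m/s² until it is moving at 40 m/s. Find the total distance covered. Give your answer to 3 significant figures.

595 m

Phase 1 (accelerating): v₀ = 10.5 m/s, a = 3.5 m/s².
v = v₀ + at = 10.5 + (3.5)(5.5) = 29.8 m/s
Δx = v₀t + ½at² = 10.5·5.5 + 0.5·3.5·5.5² = 111 m

Phase 2 (decelerating): v₀ = 29.8 m/s, a = -3.2 m/s².
v² = v₀² + 2aΔx = 29.8² + 2·-3.2·103 = 226 → v = 15.0 m/s
t = (v − v₀)/a = (15.0 − 29.8)/-3.2 = 4.60 s

Phase 3 (accelerating): v₀ = 15.0 m/s, a = 1.8 m/s².
v = v₀ + at → t = (40 − 15.0) / 1.8 = 13.9 s
v² = v₀² + 2aΔx → Δx = (40² − 15.0²)/(2·1.8) = 382 m
Total distance = 111 + 103 + 382 = 595 m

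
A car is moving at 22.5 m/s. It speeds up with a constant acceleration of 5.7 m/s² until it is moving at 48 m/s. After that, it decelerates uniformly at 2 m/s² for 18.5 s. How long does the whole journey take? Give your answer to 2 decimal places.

Phase 1 (accelerating): v₀ = 22.5 m/s, a = 5.7 m/s².
v = v₀ + at → t = (48 − 22.5) / 5.7 = 4.47 s
v² = v₀² + 2aΔx → Δx = (48² − 22.5²)/(2·5.7) = 158 m

Phase 2 (decelerating): v₀ = 48.0 m/s, a = -2 m/s².
v = v₀ + at = 48.0 + (-2)(18.5) = 11.0 m/s
Δx = v₀t + ½at² = 48.0·18.5 + 0.5·-2·18.5² = 546 m
Total time = 4.47 + 18.5 = 23.0 s

22.97 s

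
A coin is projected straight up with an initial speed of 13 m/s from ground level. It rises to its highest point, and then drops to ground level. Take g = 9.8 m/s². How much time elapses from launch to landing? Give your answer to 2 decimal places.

2.65 s

Phase 1 (rising): v₀ = 13.0 m/s, a = -9.8 m/s².
v = v₀ + at → t = (0 − 13.0) / -9.8 = 1.33 s
v² = v₀² + 2aΔx → Δx = (0² − 13.0²)/(2·-9.8) = 8.62 m

Phase 2 (falling): v₀ = 0 m/s, a = -9.8 m/s².
Falls 8.62 m from rest: t = √(2·8.62/9.8) = 1.33 s; v = g·t = 13.0 m/s.
Total time = 1.33 + 1.33 = 2.65 s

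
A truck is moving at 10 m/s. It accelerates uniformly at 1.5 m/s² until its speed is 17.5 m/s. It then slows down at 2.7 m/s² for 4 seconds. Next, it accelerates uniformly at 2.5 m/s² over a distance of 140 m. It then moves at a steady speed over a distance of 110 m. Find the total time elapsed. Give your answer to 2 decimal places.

21.27 s

Phase 1 (accelerating): v₀ = 10.0 m/s, a = 1.5 m/s².
v = v₀ + at → t = (17.5 − 10.0) / 1.5 = 5.00 s
v² = v₀² + 2aΔx → Δx = (17.5² − 10.0²)/(2·1.5) = 68.8 m

Phase 2 (decelerating): v₀ = 17.5 m/s, a = -2.7 m/s².
v = v₀ + at = 17.5 + (-2.7)(4) = 6.70 m/s
Δx = v₀t + ½at² = 17.5·4 + 0.5·-2.7·4² = 48.4 m

Phase 3 (accelerating): v₀ = 6.70 m/s, a = 2.5 m/s².
v² = v₀² + 2aΔx = 6.70² + 2·2.5·140 = 745 → v = 27.3 m/s
t = (v − v₀)/a = (27.3 − 6.70)/2.5 = 8.24 s

Phase 4 (constant speed): v₀ = 27.3 m/s, a = 0 m/s².
Constant speed: t = d/v = 110/27.3 = 4.03 s
Total time = 5.00 + 4.00 + 8.24 + 4.03 = 21.3 s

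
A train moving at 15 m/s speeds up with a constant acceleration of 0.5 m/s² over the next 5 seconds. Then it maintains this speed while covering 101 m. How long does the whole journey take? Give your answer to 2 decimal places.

Phase 1 (accelerating): v₀ = 15.0 m/s, a = 0.5 m/s².
v = v₀ + at = 15.0 + (0.5)(5) = 17.5 m/s
Δx = v₀t + ½at² = 15.0·5 + 0.5·0.5·5² = 81.2 m

Phase 2 (constant speed): v₀ = 17.5 m/s, a = 0 m/s².
Constant speed: t = d/v = 101/17.5 = 5.77 s
Total time = 5.00 + 5.77 = 10.8 s

10.77 s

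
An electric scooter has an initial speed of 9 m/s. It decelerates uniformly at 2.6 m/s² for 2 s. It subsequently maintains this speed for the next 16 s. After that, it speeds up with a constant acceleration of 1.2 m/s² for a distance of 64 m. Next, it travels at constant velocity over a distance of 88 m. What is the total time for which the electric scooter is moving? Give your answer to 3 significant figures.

Phase 1 (decelerating): v₀ = 9.00 m/s, a = -2.6 m/s².
v = v₀ + at = 9.00 + (-2.6)(2) = 3.80 m/s
Δx = v₀t + ½at² = 9.00·2 + 0.5·-2.6·2² = 12.8 m

Phase 2 (constant speed): v₀ = 3.80 m/s, a = 0 m/s².
v = v₀ + at = 3.80 + (0)(16) = 3.80 m/s
Δx = v₀t + ½at² = 3.80·16 + 0.5·0·16² = 60.8 m

Phase 3 (accelerating): v₀ = 3.80 m/s, a = 1.2 m/s².
v² = v₀² + 2aΔx = 3.80² + 2·1.2·64 = 168 → v = 13.0 m/s
t = (v − v₀)/a = (13.0 − 3.80)/1.2 = 7.64 s

Phase 4 (constant speed): v₀ = 13.0 m/s, a = 0 m/s².
Constant speed: t = d/v = 88/13.0 = 6.79 s
Total time = 2.00 + 16.0 + 7.64 + 6.79 = 32.4 s

32.4 s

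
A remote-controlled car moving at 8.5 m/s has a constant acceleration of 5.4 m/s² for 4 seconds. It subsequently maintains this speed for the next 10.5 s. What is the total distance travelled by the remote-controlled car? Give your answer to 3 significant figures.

Phase 1 (accelerating): v₀ = 8.50 m/s, a = 5.4 m/s².
v = v₀ + at = 8.50 + (5.4)(4) = 30.1 m/s
Δx = v₀t + ½at² = 8.50·4 + 0.5·5.4·4² = 77.2 m

Phase 2 (constant speed): v₀ = 30.1 m/s, a = 0 m/s².
v = v₀ + at = 30.1 + (0)(10.5) = 30.1 m/s
Δx = v₀t + ½at² = 30.1·10.5 + 0.5·0·10.5² = 316 m
Total distance = 77.2 + 316 = 393 m

393 m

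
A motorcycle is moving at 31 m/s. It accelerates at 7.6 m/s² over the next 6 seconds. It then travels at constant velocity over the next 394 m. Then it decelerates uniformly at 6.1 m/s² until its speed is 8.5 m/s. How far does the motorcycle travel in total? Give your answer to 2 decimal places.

1191.83 m

Phase 1 (accelerating): v₀ = 31.0 m/s, a = 7.6 m/s².
v = v₀ + at = 31.0 + (7.6)(6) = 76.6 m/s
Δx = v₀t + ½at² = 31.0·6 + 0.5·7.6·6² = 323 m

Phase 2 (constant speed): v₀ = 76.6 m/s, a = 0 m/s².
Constant speed: t = d/v = 394/76.6 = 5.14 s

Phase 3 (decelerating): v₀ = 76.6 m/s, a = -6.1 m/s².
v = v₀ + at → t = (8.5 − 76.6) / -6.1 = 11.2 s
v² = v₀² + 2aΔx → Δx = (8.5² − 76.6²)/(2·-6.1) = 475 m
Total distance = 323 + 394 + 475 = 1190 m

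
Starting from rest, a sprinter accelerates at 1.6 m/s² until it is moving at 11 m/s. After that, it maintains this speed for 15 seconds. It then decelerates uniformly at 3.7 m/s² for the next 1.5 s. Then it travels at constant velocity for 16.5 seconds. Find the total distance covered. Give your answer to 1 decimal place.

305.1 m

Phase 1 (accelerating): v₀ = 0 m/s, a = 1.6 m/s².
v = v₀ + at → t = (11 − 0) / 1.6 = 6.88 s
v² = v₀² + 2aΔx → Δx = (11² − 0²)/(2·1.6) = 37.8 m

Phase 2 (constant speed): v₀ = 11.0 m/s, a = 0 m/s².
v = v₀ + at = 11.0 + (0)(15) = 11.0 m/s
Δx = v₀t + ½at² = 11.0·15 + 0.5·0·15² = 165 m

Phase 3 (decelerating): v₀ = 11.0 m/s, a = -3.7 m/s².
v = v₀ + at = 11.0 + (-3.7)(1.5) = 5.45 m/s
Δx = v₀t + ½at² = 11.0·1.5 + 0.5·-3.7·1.5² = 12.3 m

Phase 4 (constant speed): v₀ = 5.45 m/s, a = 0 m/s².
v = v₀ + at = 5.45 + (0)(16.5) = 5.45 m/s
Δx = v₀t + ½at² = 5.45·16.5 + 0.5·0·16.5² = 89.9 m
Total distance = 37.8 + 165 + 12.3 + 89.9 = 305 m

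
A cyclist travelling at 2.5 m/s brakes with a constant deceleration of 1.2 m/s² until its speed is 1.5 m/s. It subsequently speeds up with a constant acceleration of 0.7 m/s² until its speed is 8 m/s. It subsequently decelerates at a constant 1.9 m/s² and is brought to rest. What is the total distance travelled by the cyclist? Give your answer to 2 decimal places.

62.62 m

Phase 1 (decelerating): v₀ = 2.50 m/s, a = -1.2 m/s².
v = v₀ + at → t = (1.5 − 2.50) / -1.2 = 0.833 s
v² = v₀² + 2aΔx → Δx = (1.5² − 2.50²)/(2·-1.2) = 1.67 m

Phase 2 (accelerating): v₀ = 1.50 m/s, a = 0.7 m/s².
v = v₀ + at → t = (8 − 1.50) / 0.7 = 9.29 s
v² = v₀² + 2aΔx → Δx = (8² − 1.50²)/(2·0.7) = 44.1 m

Phase 3 (decelerating): v₀ = 8.00 m/s, a = -1.9 m/s².
v = v₀ + at → t = (0 − 8.00) / -1.9 = 4.21 s
v² = v₀² + 2aΔx → Δx = (0² − 8.00²)/(2·-1.9) = 16.8 m
Total distance = 1.67 + 44.1 + 16.8 = 62.6 m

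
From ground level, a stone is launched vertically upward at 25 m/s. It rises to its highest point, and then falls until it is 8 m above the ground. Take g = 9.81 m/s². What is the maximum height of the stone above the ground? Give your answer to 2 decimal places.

Phase 1 (rising): v₀ = 25.0 m/s, a = -9.81 m/s².
v = v₀ + at → t = (0 − 25.0) / -9.81 = 2.55 s
v² = v₀² + 2aΔx → Δx = (0² − 25.0²)/(2·-9.81) = 31.9 m
Maximum height = 31.9 m

31.86 m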